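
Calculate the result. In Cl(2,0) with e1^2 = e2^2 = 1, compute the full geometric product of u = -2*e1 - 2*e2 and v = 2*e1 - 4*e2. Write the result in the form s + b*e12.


Expand: (-2*e1 - 2*e2)(2*e1 - 4*e2)
= (-2)*2*e1e1 + (-2)*(-4)*e1e2 + (-2)*2*e2e1 + (-2)*(-4)*e2e2
Using e1^2 = e2^2 = 1, e2e1 = -e1e2:
Scalar part s = (-2)*2 + (-2)*(-4) = -4 + 8 = 4
Bivector part b = (-2)*(-4) - (-2)*2 = 8 - (-4) = 12
uv = 4 + 12*e12


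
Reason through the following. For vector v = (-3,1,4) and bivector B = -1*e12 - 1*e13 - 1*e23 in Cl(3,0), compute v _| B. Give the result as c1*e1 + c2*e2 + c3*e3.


Left contraction v _| B = <vB>_1 (grade-1 part of the geometric product vB).
Using e1_|e12 = e2, e2_|e12 = -e1, e1_|e13 = e3, e3_|e13 = -e1, e2_|e23 = e3, e3_|e23 = -e2:
e1 coeff: -v2*b12 - v3*b13 = -(1)*(-1) - (4)*(-1) = 5
e2 coeff: v1*b12 - v3*b23 = (-3)*(-1) - (4)*(-1) = 7
e3 coeff: v1*b13 + v2*b23 = (-3)*(-1) + (1)*(-1) = 2
v _| B = 5*e1 + 7*e2 + 2*e3


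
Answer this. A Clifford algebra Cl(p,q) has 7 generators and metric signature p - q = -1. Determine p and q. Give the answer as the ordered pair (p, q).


We need p + q = 7 and p - q = -1.
Adding: 2p = 7 + (-1) = 6, so p = 3.
Then q = 7 - 3 = 4.
(p, q) = (3, 4)


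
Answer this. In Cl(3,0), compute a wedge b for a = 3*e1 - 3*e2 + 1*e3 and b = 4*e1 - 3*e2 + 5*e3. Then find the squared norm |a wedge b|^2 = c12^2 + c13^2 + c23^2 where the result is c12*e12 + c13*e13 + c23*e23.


a wedge b = (a1*b2 - a2*b1)*e12 + (a1*b3 - a3*b1)*e13 + (a2*b3 - a3*b2)*e23
e12 coeff: 3*(-3) - (-3)*4 = -9 - (-12) = 3
e13 coeff: 3*5 - 1*4 = 15 - 4 = 11
e23 coeff: (-3)*5 - 1*(-3) = -15 - (-3) = -12
|a wedge b|^2 = 3^2 + 11^2 + (-12)^2
= 9 + 121 + 144
= 274


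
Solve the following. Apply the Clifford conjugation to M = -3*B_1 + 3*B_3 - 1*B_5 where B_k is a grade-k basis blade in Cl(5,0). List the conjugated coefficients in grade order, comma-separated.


Clifford conjugate sign for grade k: (-1)^(k(k+1)/2)
Grade 1: (-1)^(1*2/2) = (-1)^1 = -1, coeff -3 -> 3
Grade 3: (-1)^(3*4/2) = (-1)^6 = 1, coeff 3 -> 3
Grade 5: (-1)^(5*6/2) = (-1)^15 = -1, coeff -1 -> 1
Conjugated coefficients: 3, 3, 1


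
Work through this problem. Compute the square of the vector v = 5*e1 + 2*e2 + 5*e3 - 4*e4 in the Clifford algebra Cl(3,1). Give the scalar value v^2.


v^2 = sum of c_i^2 * e_i^2
Positive signature terms (e_i^2 = +1): 5^2 + 2^2 + 5^2 = 54
Negative signature terms (e_j^2 = -1): (-4)^2 = 16
v^2 = 54 - 16 = 38


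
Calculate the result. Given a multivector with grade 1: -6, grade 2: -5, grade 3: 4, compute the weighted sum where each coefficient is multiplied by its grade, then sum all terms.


Grade-weighted sum = sum of grade_k * coefficient_k
1*(-6) = -6
2*(-5) = -10
3*4 = 12
Total = -6 + (-10) + 12 = -4


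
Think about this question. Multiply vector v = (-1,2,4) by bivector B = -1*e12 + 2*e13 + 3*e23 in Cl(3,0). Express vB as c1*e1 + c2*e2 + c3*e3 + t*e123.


vB has grade-1 (vector) and grade-3 (trivector) parts: vB = (v _| B) + (v ^ B).
Vector part <vB>_1:
  e1: -v2*b12 - v3*b13 = -(2)*(-1) - (4)*(2) = -6
  e2: v1*b12 - v3*b23 = (-1)*(-1) - (4)*(3) = -11
  e3: v1*b13 + v2*b23 = (-1)*(2) + (2)*(3) = 4
Trivector part <vB>_3:
  e123: v1*b23 - v2*b13 + v3*b12 = (-1)*(3) - (2)*(2) + (4)*(-1) = -11
vB = -6*e1 - 11*e2 + 4*e3 - 11*e123


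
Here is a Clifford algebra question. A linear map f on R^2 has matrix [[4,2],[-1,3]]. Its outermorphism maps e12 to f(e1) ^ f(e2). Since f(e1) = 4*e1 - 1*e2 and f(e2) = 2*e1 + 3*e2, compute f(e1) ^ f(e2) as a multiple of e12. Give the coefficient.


The outermorphism of a linear map f sends e1^e2 to f(e1)^f(e2).
f(e1) = 4*e1 - 1*e2
f(e2) = 2*e1 + 3*e2
f(e1) ^ f(e2) = (4*e1 - 1*e2) ^ (2*e1 + 3*e2)
= 4*3*e12 + (-1)*2*e21
= (12 - (-2))*e12
= 14*e12
Coefficient = 14


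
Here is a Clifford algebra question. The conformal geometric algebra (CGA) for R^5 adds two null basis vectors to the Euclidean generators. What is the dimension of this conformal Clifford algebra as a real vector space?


The conformal model of R^5 uses Cl(6,1): the 5 Euclidean generators plus two extra orthogonal generators e+ (e+^2 = +1) and e- (e-^2 = -1), from which the null vectors e0, einf are built.
Number of generators m = 5 + 2 = 7.
dim Cl(p,q) = 2^m = 2^7 = 128


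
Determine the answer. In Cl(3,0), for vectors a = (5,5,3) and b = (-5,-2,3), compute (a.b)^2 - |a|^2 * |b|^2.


a . b = 5*(-5) + 5*(-2) + 3*3
= -25 + (-10) + 9 = -26
|a|^2 = 5^2 + 5^2 + 3^2 = 59
|b|^2 = (-5)^2 + (-2)^2 + 3^2 = 38
(a.b)^2 = (-26)^2 = 676
|a|^2 * |b|^2 = 59 * 38 = 2242
Result = 676 - 2242 = -1566


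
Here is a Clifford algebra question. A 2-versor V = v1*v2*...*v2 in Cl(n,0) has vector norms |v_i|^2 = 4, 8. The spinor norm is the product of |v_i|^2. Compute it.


Spinor norm N(V) = |v1|^2 * |v2|^2 * ... * |v2|^2
= 4 * 8
Running product: 4, 32
N(V) = 32


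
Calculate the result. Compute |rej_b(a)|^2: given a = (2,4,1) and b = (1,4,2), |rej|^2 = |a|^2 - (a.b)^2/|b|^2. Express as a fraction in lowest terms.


|a|^2 = 2^2 + 4^2 + 1^2 = 21
|b|^2 = 1^2 + 4^2 + 2^2 = 21
a . b = 2*1 + 4*4 + 1*2 = 20
(a.b)^2 = 20^2 = 400
|rej|^2 = 21 - 400/21
= (441 - 400)/21
= 41/21
In lowest terms: 41/21


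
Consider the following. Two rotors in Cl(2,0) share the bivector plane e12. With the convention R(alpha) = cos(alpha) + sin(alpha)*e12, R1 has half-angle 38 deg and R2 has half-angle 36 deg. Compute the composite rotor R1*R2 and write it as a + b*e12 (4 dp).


Same-plane rotors commute and their half-angles add:
R1*R2 = cos(a1 + a2) + sin(a1 + a2)*e12.
a1 + a2 = 38 + 36 = 74 deg
cos(74 deg) = 0.2756
sin(74 deg) = 0.9613
R1*R2 = 0.2756 + 0.9613*e12


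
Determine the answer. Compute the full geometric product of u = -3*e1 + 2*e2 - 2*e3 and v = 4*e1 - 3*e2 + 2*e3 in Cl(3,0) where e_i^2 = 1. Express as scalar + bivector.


In Cl(3,0): e_i^2 = 1, e_ie_j = -e_je_i for i != j.
Scalar part = u . v = (-3)*4 + 2*(-3) + (-2)*2
= -12 + (-6) + (-4) = -22
e12 coeff = (-3)*(-3) - 2*4 = 9 - 8 = 1
e13 coeff = (-3)*2 - (-2)*4 = -6 - (-8) = 2
e23 coeff = 2*2 - (-2)*(-3) = 4 - 6 = -2
uv = -22 + 1*e12 + 2*e13 - 2*e23


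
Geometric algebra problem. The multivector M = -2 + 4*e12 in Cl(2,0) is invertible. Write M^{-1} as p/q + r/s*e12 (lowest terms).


M = -2 + 4*e12, where e12^2 = -1.
Since M commutes with its reverse ~M = a - b*e12, M * ~M = a^2 - b^2*e12^2 = a^2 + b^2.
So M^{-1} = ~M / (a^2 + b^2) = (a - b*e12)/(a^2 + b^2).
a^2 + b^2 = 4 + 16 = 20
Scalar part = -2/20 = -1/10
Bivector coeff = -4/20 = -1/5
M^{-1} = -1/10 - 1/5*e12


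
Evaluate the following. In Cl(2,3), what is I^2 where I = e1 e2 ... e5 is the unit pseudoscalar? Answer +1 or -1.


The pseudoscalar I = e1...e_n (product of all n generators) of Cl(p,q) satisfies I^2 = (-1)^(q + n(n-1)/2).
p = 2, q = 3, n = p + q = 5
n(n-1)/2 = 5 * 4 / 2 = 10
Exponent = q + n(n-1)/2 = 3 + 10 = 13
I^2 = (-1)^13 = -1


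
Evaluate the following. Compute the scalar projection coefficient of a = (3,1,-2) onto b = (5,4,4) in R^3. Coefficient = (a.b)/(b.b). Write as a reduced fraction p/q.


Projection coefficient = (a . b) / (b . b)
a . b = 3*5 + 1*4 + (-2)*4
= 15 + 4 + (-8) = 11
b . b = 5^2 + 4^2 + 4^2
= 25 + 16 + 16 = 57
Coefficient = 11/57
In lowest terms: 11/57


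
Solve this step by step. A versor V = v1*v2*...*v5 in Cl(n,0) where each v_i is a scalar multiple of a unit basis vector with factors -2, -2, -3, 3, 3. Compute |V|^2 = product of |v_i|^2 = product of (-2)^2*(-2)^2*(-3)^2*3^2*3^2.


Each vector v_i has |v_i|^2 = s_i^2
Squared scales: (-2)^2 = 4, (-2)^2 = 4, (-3)^2 = 9, 3^2 = 9, 3^2 = 9
|V|^2 = 4 * 4 * 9 * 9 * 9
= 11664


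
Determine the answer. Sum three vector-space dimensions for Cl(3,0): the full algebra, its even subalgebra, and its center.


n = 3 + 0 = 3
Total dim = 2^3 = 8
Even subalgebra dim = 2^2 = 4
n is odd, so center dim = 2
Sum = 8 + 4 + 2 = 14


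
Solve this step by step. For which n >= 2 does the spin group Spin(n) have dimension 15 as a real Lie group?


dim Spin(n) = dim so(n) = n(n-1)/2.
Solve n(n-1)/2 = 15, i.e. n^2 - n - 30 = 0.
Discriminant = 1 + 8*15 = 121
n = (1 + sqrt(121))/2 = (1 + 11)/2 = 6


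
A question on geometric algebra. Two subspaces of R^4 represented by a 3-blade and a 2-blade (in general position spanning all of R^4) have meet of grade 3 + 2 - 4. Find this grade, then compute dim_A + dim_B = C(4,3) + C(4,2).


Meet grade = grade(A) + grade(B) - n
= 3 + 2 - 4 = 1
C(4,3) = 4
C(4,2) = 6
dim_A + dim_B = 4 + 6 = 10


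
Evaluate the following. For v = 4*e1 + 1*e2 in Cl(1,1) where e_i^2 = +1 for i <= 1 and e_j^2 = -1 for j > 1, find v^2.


v^2 = sum of c_i^2 * e_i^2
Positive signature terms (e_i^2 = +1): 4^2 = 16
Negative signature terms (e_j^2 = -1): 1^2 = 1
v^2 = 16 - 1 = 15


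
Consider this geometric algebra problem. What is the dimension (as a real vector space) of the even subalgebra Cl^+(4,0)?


Even subalgebra dimension = 2^(n-1)
n = 4 + 0 = 4
2^(4 - 1) = 2^3 = 8
Verification: sum of C(4,k) for even k = 1 + 6 + 1 = 8
Result = 8


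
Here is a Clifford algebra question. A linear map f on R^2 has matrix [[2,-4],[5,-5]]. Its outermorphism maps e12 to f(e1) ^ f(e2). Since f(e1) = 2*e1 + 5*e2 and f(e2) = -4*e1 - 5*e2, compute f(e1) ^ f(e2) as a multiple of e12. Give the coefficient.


The outermorphism of a linear map f sends e1^e2 to f(e1)^f(e2).
f(e1) = 2*e1 + 5*e2
f(e2) = -4*e1 - 5*e2
f(e1) ^ f(e2) = (2*e1 + 5*e2) ^ (-4*e1 - 5*e2)
= 2*(-5)*e12 + 5*(-4)*e21
= (-10 - (-20))*e12
= 10*e12
Coefficient = 10


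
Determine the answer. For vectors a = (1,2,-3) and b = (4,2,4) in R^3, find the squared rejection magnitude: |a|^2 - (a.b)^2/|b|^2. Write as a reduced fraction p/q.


|a|^2 = 1^2 + 2^2 + (-3)^2 = 14
|b|^2 = 4^2 + 2^2 + 4^2 = 36
a . b = 1*4 + 2*2 + (-3)*4 = -4
(a.b)^2 = (-4)^2 = 16
|rej|^2 = 14 - 16/36
= (504 - 16)/36
= 488/36
In lowest terms: 122/9


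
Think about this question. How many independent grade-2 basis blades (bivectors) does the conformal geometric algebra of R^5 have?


The conformal model of R^5 uses Cl(6,1) with m = 5 + 2 = 7 generators.
Number of grade-2 blades = C(m, 2) = C(7, 2)
= 7*6/2 = 21


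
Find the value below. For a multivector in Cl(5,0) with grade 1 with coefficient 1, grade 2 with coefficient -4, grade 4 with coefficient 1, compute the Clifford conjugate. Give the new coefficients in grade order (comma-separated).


Clifford conjugate sign for grade k: (-1)^(k(k+1)/2)
Grade 1: (-1)^(1*2/2) = (-1)^1 = -1, coeff 1 -> -1
Grade 2: (-1)^(2*3/2) = (-1)^3 = -1, coeff -4 -> 4
Grade 4: (-1)^(4*5/2) = (-1)^10 = 1, coeff 1 -> 1
Conjugated coefficients: -1, 4, 1


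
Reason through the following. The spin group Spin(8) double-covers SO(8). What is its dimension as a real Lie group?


Spin(n) double-covers SO(n); both have Lie algebra so(n) of dimension n(n-1)/2.
n = 8
n(n-1) = 8 * 7 = 56
dim Spin(8) = 56/2 = 28


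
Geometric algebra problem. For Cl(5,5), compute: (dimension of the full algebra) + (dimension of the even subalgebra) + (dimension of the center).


n = 5 + 5 = 10
Total dim = 2^10 = 1024
Even subalgebra dim = 2^9 = 512
n is even, so center dim = 1
Sum = 1024 + 512 + 1 = 1537


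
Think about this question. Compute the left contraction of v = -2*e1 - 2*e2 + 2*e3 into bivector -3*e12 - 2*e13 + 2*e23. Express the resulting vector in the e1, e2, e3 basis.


Left contraction v _| B = <vB>_1 (grade-1 part of the geometric product vB).
Using e1_|e12 = e2, e2_|e12 = -e1, e1_|e13 = e3, e3_|e13 = -e1, e2_|e23 = e3, e3_|e23 = -e2:
e1 coeff: -v2*b12 - v3*b13 = -(-2)*(-3) - (2)*(-2) = -2
e2 coeff: v1*b12 - v3*b23 = (-2)*(-3) - (2)*(2) = 2
e3 coeff: v1*b13 + v2*b23 = (-2)*(-2) + (-2)*(2) = 0
v _| B = -2*e1 + 2*e2 + 0*e3


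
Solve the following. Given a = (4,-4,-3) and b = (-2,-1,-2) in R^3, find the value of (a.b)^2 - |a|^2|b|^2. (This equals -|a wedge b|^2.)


a . b = 4*(-2) + (-4)*(-1) + (-3)*(-2)
= -8 + 4 + 6 = 2
|a|^2 = 4^2 + (-4)^2 + (-3)^2 = 41
|b|^2 = (-2)^2 + (-1)^2 + (-2)^2 = 9
(a.b)^2 = 2^2 = 4
|a|^2 * |b|^2 = 41 * 9 = 369
Result = 4 - 369 = -365


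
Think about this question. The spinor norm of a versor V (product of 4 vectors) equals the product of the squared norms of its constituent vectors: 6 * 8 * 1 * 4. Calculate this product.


Spinor norm N(V) = |v1|^2 * |v2|^2 * ... * |v4|^2
= 6 * 8 * 1 * 4
Running product: 6, 48, 48, 192
N(V) = 192


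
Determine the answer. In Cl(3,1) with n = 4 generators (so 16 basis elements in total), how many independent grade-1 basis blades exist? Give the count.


Number of grade-k basis blades in Cl(p,q) with n = p + q is C(n, k).
n = 3 + 1 = 4
C(4, 1) = 4! / (1! * 3!)
= 24 / (1 * 6)
= 4


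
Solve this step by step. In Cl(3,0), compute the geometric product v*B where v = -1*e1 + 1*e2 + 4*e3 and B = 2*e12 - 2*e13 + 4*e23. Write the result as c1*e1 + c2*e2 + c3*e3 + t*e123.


vB has grade-1 (vector) and grade-3 (trivector) parts: vB = (v _| B) + (v ^ B).
Vector part <vB>_1:
  e1: -v2*b12 - v3*b13 = -(1)*(2) - (4)*(-2) = 6
  e2: v1*b12 - v3*b23 = (-1)*(2) - (4)*(4) = -18
  e3: v1*b13 + v2*b23 = (-1)*(-2) + (1)*(4) = 6
Trivector part <vB>_3:
  e123: v1*b23 - v2*b13 + v3*b12 = (-1)*(4) - (1)*(-2) + (4)*(2) = 6
vB = 6*e1 - 18*e2 + 6*e3 + 6*e123


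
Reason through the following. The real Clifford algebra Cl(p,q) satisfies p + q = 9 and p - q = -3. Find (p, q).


We need p + q = 9 and p - q = -3.
Adding: 2p = 9 + (-3) = 6, so p = 3.
Then q = 9 - 3 = 6.
(p, q) = (3, 6)


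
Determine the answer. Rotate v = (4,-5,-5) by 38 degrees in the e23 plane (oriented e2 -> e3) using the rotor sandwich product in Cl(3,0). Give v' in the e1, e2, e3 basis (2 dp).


Rotor R = cos(19deg) - sin(19deg)*e23
Rotation angle theta = 2 * 19 = 38 degrees in the e23 plane (e2 -> e3).
The component perpendicular to the plane (e1) is invariant: v'_1 = v1 = 4.00
cos(38deg) = 0.7880, sin(38deg) = 0.6157
v'_2 = v2*cos(theta) - v3*sin(theta) = -5*0.7880 - (-5)*0.6157 = -0.86
v'_3 = v2*sin(theta) + v3*cos(theta) = -5*0.6157 + (-5)*0.7880 = -7.02
v' = 4.00*e1 - 0.86*e2 - 7.02*e3


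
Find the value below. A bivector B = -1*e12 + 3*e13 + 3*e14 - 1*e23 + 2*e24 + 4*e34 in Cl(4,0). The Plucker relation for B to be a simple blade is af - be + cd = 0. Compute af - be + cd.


Plucker relation: af - be + cd
a*f = (-1)*4 = -4
b*e = 3*2 = 6
c*d = 3*(-1) = -3
af - be + cd = -4 - 6 + (-3)
= -13


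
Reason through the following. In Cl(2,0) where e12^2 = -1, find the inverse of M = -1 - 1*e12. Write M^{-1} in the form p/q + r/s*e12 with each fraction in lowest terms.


M = -1 - 1*e12, where e12^2 = -1.
Since M commutes with its reverse ~M = a - b*e12, M * ~M = a^2 - b^2*e12^2 = a^2 + b^2.
So M^{-1} = ~M / (a^2 + b^2) = (a - b*e12)/(a^2 + b^2).
a^2 + b^2 = 1 + 1 = 2
Scalar part = -1/2 = -1/2
Bivector coeff = 1/2 = 1/2
M^{-1} = -1/2 + 1/2*e12


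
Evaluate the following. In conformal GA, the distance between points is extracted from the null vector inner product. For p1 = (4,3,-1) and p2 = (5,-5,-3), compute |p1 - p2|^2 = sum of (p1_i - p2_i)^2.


p1 - p2 = (-1, 8, 2)
|p1 - p2|^2 = (-1)^2 + 8^2 + 2^2
= 1 + 64 + 4
= 69


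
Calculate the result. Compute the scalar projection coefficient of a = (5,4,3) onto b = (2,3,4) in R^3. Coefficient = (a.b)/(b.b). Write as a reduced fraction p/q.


Projection coefficient = (a . b) / (b . b)
a . b = 5*2 + 4*3 + 3*4
= 10 + 12 + 12 = 34
b . b = 2^2 + 3^2 + 4^2
= 4 + 9 + 16 = 29
Coefficient = 34/29
In lowest terms: 34/29


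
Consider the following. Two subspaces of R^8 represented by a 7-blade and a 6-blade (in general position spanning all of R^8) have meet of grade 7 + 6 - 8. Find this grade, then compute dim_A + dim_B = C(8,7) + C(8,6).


Meet grade = grade(A) + grade(B) - n
= 7 + 6 - 8 = 5
C(8,7) = 8
C(8,6) = 28
dim_A + dim_B = 8 + 28 = 36


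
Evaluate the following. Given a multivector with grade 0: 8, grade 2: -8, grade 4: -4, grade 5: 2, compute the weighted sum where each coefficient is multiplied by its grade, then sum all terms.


Grade-weighted sum = sum of grade_k * coefficient_k
0*8 = 0
2*(-8) = -16
4*(-4) = -16
5*2 = 10
Total = 0 + (-16) + (-16) + 10 = -22


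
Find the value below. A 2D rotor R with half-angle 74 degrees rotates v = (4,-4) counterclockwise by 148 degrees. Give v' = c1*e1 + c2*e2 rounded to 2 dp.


Rotor R = cos(74deg) - sin(74deg)*e12
Rotation angle theta = 2 * 74 = 148 degrees
v' = R*v*~R rotates v by theta.
cos(148deg) = -0.8480, sin(148deg) = 0.5299
v'_1 = 4*cos(148deg) - (-4)*sin(148deg)
= 4*(-0.8480) - (-4)*0.5299
= -1.27
v'_2 = 4*sin(148deg) + (-4)*cos(148deg)
= 4*0.5299 + (-4)*(-0.8480)
= 5.51
v' = -1.27*e1 + 5.51*e2


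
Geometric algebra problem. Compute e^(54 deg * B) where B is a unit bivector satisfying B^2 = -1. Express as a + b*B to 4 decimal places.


For a unit bivector B with B^2 = -1, the exponential series gives
e^(theta*B) = cos(theta) + sin(theta)*B (the GA analogue of Euler's formula).
theta = 54 degrees = 0.942478 rad
cos(54 deg) = 0.5878
sin(54 deg) = 0.8090
exp(theta*B) = 0.5878 + 0.8090*B


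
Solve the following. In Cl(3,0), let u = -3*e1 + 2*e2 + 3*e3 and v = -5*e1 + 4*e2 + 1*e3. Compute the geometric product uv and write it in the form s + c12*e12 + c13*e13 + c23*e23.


In Cl(3,0): e_i^2 = 1, e_ie_j = -e_je_i for i != j.
Scalar part = u . v = (-3)*(-5) + 2*4 + 3*1
= 15 + 8 + 3 = 26
e12 coeff = (-3)*4 - 2*(-5) = -12 - (-10) = -2
e13 coeff = (-3)*1 - 3*(-5) = -3 - (-15) = 12
e23 coeff = 2*1 - 3*4 = 2 - 12 = -10
uv = 26 - 2*e12 + 12*e13 - 10*e23


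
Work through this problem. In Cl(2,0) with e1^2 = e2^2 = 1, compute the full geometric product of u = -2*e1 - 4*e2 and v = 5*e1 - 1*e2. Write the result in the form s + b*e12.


Expand: (-2*e1 - 4*e2)(5*e1 - 1*e2)
= (-2)*5*e1e1 + (-2)*(-1)*e1e2 + (-4)*5*e2e1 + (-4)*(-1)*e2e2
Using e1^2 = e2^2 = 1, e2e1 = -e1e2:
Scalar part s = (-2)*5 + (-4)*(-1) = -10 + 4 = -6
Bivector part b = (-2)*(-1) - (-4)*5 = 2 - (-20) = 22
uv = -6 + 22*e12


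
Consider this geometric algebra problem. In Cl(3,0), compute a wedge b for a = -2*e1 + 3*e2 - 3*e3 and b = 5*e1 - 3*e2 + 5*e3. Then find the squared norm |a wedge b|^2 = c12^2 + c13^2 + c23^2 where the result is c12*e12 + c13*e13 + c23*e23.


a wedge b = (a1*b2 - a2*b1)*e12 + (a1*b3 - a3*b1)*e13 + (a2*b3 - a3*b2)*e23
e12 coeff: (-2)*(-3) - 3*5 = 6 - 15 = -9
e13 coeff: (-2)*5 - (-3)*5 = -10 - (-15) = 5
e23 coeff: 3*5 - (-3)*(-3) = 15 - 9 = 6
|a wedge b|^2 = (-9)^2 + 5^2 + 6^2
= 81 + 25 + 36
= 142


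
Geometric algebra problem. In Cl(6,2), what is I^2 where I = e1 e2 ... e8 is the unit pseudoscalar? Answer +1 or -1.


The pseudoscalar I = e1...e_n (product of all n generators) of Cl(p,q) satisfies I^2 = (-1)^(q + n(n-1)/2).
p = 6, q = 2, n = p + q = 8
n(n-1)/2 = 8 * 7 / 2 = 28
Exponent = q + n(n-1)/2 = 2 + 28 = 30
I^2 = (-1)^30 = +1


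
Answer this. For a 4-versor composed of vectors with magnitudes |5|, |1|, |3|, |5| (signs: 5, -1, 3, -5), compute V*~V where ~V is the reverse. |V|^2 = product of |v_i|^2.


Each vector v_i has |v_i|^2 = s_i^2
Squared scales: 5^2 = 25, (-1)^2 = 1, 3^2 = 9, (-5)^2 = 25
|V|^2 = 25 * 1 * 9 * 25
= 5625


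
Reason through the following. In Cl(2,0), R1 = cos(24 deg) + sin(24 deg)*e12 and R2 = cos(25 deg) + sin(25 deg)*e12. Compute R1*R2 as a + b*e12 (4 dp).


Same-plane rotors commute and their half-angles add:
R1*R2 = cos(a1 + a2) + sin(a1 + a2)*e12.
a1 + a2 = 24 + 25 = 49 deg
cos(49 deg) = 0.6561
sin(49 deg) = 0.7547
R1*R2 = 0.6561 + 0.7547*e12


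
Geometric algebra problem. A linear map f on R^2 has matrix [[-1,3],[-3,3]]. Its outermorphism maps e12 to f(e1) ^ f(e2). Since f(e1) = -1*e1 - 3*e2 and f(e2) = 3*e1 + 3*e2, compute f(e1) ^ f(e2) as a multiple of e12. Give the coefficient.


The outermorphism of a linear map f sends e1^e2 to f(e1)^f(e2).
f(e1) = -1*e1 - 3*e2
f(e2) = 3*e1 + 3*e2
f(e1) ^ f(e2) = (-1*e1 - 3*e2) ^ (3*e1 + 3*e2)
= (-1)*3*e12 + (-3)*3*e21
= (-3 - (-9))*e12
= 6*e12
Coefficient = 6


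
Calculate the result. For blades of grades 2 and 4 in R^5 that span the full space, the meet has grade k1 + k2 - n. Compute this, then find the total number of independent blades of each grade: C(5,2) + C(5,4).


Meet grade = grade(A) + grade(B) - n
= 2 + 4 - 5 = 1
C(5,2) = 10
C(5,4) = 5
dim_A + dim_B = 10 + 5 = 15


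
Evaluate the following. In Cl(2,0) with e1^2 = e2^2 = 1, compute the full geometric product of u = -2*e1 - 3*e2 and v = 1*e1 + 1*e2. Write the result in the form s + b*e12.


Expand: (-2*e1 - 3*e2)(1*e1 + 1*e2)
= (-2)*1*e1e1 + (-2)*1*e1e2 + (-3)*1*e2e1 + (-3)*1*e2e2
Using e1^2 = e2^2 = 1, e2e1 = -e1e2:
Scalar part s = (-2)*1 + (-3)*1 = -2 + (-3) = -5
Bivector part b = (-2)*1 - (-3)*1 = -2 - (-3) = 1
uv = -5 + 1*e12


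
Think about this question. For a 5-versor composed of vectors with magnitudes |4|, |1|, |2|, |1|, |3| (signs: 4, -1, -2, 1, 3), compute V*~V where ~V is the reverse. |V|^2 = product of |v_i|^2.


Each vector v_i has |v_i|^2 = s_i^2
Squared scales: 4^2 = 16, (-1)^2 = 1, (-2)^2 = 4, 1^2 = 1, 3^2 = 9
|V|^2 = 16 * 1 * 4 * 1 * 9
= 576


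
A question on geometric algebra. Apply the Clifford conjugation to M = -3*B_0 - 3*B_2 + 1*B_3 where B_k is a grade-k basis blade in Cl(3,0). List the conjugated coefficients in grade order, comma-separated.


Clifford conjugate sign for grade k: (-1)^(k(k+1)/2)
Grade 0: (-1)^(0*1/2) = (-1)^0 = 1, coeff -3 -> -3
Grade 2: (-1)^(2*3/2) = (-1)^3 = -1, coeff -3 -> 3
Grade 3: (-1)^(3*4/2) = (-1)^6 = 1, coeff 1 -> 1
Conjugated coefficients: -3, 3, 1


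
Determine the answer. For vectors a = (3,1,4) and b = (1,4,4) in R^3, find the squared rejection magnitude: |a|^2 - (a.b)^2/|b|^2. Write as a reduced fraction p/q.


|a|^2 = 3^2 + 1^2 + 4^2 = 26
|b|^2 = 1^2 + 4^2 + 4^2 = 33
a . b = 3*1 + 1*4 + 4*4 = 23
(a.b)^2 = 23^2 = 529
|rej|^2 = 26 - 529/33
= (858 - 529)/33
= 329/33
In lowest terms: 329/33


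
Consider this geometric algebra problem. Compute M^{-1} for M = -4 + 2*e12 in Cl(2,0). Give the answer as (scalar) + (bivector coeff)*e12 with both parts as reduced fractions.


M = -4 + 2*e12, where e12^2 = -1.
Since M commutes with its reverse ~M = a - b*e12, M * ~M = a^2 - b^2*e12^2 = a^2 + b^2.
So M^{-1} = ~M / (a^2 + b^2) = (a - b*e12)/(a^2 + b^2).
a^2 + b^2 = 16 + 4 = 20
Scalar part = -4/20 = -1/5
Bivector coeff = -2/20 = -1/10
M^{-1} = -1/5 - 1/10*e12


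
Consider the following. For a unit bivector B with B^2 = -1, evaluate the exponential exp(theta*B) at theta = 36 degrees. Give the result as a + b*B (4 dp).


For a unit bivector B with B^2 = -1, the exponential series gives
e^(theta*B) = cos(theta) + sin(theta)*B (the GA analogue of Euler's formula).
theta = 36 degrees = 0.628319 rad
cos(36 deg) = 0.8090
sin(36 deg) = 0.5878
exp(theta*B) = 0.8090 + 0.5878*B


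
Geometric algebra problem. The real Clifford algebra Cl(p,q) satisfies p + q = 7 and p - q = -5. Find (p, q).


We need p + q = 7 and p - q = -5.
Adding: 2p = 7 + (-5) = 2, so p = 1.
Then q = 7 - 1 = 6.
(p, q) = (1, 6)


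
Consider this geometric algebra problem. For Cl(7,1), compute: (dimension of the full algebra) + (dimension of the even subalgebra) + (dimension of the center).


n = 7 + 1 = 8
Total dim = 2^8 = 256
Even subalgebra dim = 2^7 = 128
n is even, so center dim = 1
Sum = 256 + 128 + 1 = 385


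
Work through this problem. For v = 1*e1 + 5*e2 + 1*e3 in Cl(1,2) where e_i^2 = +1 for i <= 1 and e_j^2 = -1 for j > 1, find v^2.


v^2 = sum of c_i^2 * e_i^2
Positive signature terms (e_i^2 = +1): 1^2 = 1
Negative signature terms (e_j^2 = -1): 5^2 + 1^2 = 26
v^2 = 1 - 26 = -25


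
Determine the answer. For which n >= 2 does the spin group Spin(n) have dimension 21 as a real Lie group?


dim Spin(n) = dim so(n) = n(n-1)/2.
Solve n(n-1)/2 = 21, i.e. n^2 - n - 42 = 0.
Discriminant = 1 + 8*21 = 169
n = (1 + sqrt(169))/2 = (1 + 13)/2 = 7


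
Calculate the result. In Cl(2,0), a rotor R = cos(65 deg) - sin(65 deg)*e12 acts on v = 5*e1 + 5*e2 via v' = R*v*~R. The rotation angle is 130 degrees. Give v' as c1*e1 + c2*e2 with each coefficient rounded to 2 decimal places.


Rotor R = cos(65deg) - sin(65deg)*e12
Rotation angle theta = 2 * 65 = 130 degrees
v' = R*v*~R rotates v by theta.
cos(130deg) = -0.6428, sin(130deg) = 0.7660
v'_1 = 5*cos(130deg) - 5*sin(130deg)
= 5*(-0.6428) - 5*0.7660
= -7.04
v'_2 = 5*sin(130deg) + 5*cos(130deg)
= 5*0.7660 + 5*(-0.6428)
= 0.62
v' = -7.04*e1 + 0.62*e2


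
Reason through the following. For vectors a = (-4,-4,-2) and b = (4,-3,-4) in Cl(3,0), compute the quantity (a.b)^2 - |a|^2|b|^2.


a . b = (-4)*4 + (-4)*(-3) + (-2)*(-4)
= -16 + 12 + 8 = 4
|a|^2 = (-4)^2 + (-4)^2 + (-2)^2 = 36
|b|^2 = 4^2 + (-3)^2 + (-4)^2 = 41
(a.b)^2 = 4^2 = 16
|a|^2 * |b|^2 = 36 * 41 = 1476
Result = 16 - 1476 = -1460


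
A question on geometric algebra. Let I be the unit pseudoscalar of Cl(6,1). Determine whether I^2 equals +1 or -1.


The pseudoscalar I = e1...e_n (product of all n generators) of Cl(p,q) satisfies I^2 = (-1)^(q + n(n-1)/2).
p = 6, q = 1, n = p + q = 7
n(n-1)/2 = 7 * 6 / 2 = 21
Exponent = q + n(n-1)/2 = 1 + 21 = 22
I^2 = (-1)^22 = +1


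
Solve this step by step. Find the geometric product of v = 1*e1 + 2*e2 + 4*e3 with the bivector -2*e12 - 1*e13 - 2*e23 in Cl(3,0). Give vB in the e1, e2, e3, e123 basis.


vB has grade-1 (vector) and grade-3 (trivector) parts: vB = (v _| B) + (v ^ B).
Vector part <vB>_1:
  e1: -v2*b12 - v3*b13 = -(2)*(-2) - (4)*(-1) = 8
  e2: v1*b12 - v3*b23 = (1)*(-2) - (4)*(-2) = 6
  e3: v1*b13 + v2*b23 = (1)*(-1) + (2)*(-2) = -5
Trivector part <vB>_3:
  e123: v1*b23 - v2*b13 + v3*b12 = (1)*(-2) - (2)*(-1) + (4)*(-2) = -8
vB = 8*e1 + 6*e2 - 5*e3 - 8*e123


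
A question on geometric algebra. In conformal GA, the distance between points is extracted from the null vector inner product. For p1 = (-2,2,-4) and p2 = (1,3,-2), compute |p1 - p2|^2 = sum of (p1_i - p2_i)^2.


p1 - p2 = (-3, -1, -2)
|p1 - p2|^2 = (-3)^2 + (-1)^2 + (-2)^2
= 9 + 1 + 4
= 14


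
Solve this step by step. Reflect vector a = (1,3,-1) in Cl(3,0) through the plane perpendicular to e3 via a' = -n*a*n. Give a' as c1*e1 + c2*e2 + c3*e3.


Reflection formula: a' = -n*a*n, with n = e3 (unit vector, n^2 = 1).
For reflection through hyperplane perp to e3:
The component along e3 flips sign, others stay.
a = (1, 3, -1)
a' = (1, 3, 1)
a' = 1*e1 + 3*e2 + 1*e3


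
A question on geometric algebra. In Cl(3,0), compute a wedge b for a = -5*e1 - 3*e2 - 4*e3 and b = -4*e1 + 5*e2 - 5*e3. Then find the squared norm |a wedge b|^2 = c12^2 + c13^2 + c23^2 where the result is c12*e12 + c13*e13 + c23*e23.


a wedge b = (a1*b2 - a2*b1)*e12 + (a1*b3 - a3*b1)*e13 + (a2*b3 - a3*b2)*e23
e12 coeff: (-5)*5 - (-3)*(-4) = -25 - 12 = -37
e13 coeff: (-5)*(-5) - (-4)*(-4) = 25 - 16 = 9
e23 coeff: (-3)*(-5) - (-4)*5 = 15 - (-20) = 35
|a wedge b|^2 = (-37)^2 + 9^2 + 35^2
= 1369 + 81 + 1225
= 2675


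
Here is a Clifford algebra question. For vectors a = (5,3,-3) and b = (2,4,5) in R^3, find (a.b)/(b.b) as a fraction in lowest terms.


Projection coefficient = (a . b) / (b . b)
a . b = 5*2 + 3*4 + (-3)*5
= 10 + 12 + (-15) = 7
b . b = 2^2 + 4^2 + 5^2
= 4 + 16 + 25 = 45
Coefficient = 7/45
In lowest terms: 7/45


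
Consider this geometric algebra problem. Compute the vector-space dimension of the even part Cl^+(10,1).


Even subalgebra dimension = 2^(n-1)
n = 10 + 1 = 11
2^(11 - 1) = 2^10 = 1024
Verification: sum of C(11,k) for even k = 1 + 55 + 330 + 462 + 165 + 11 = 1024
Result = 1024


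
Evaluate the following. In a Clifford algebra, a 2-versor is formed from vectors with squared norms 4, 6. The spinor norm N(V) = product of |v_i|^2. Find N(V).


Spinor norm N(V) = |v1|^2 * |v2|^2 * ... * |v2|^2
= 4 * 6
Running product: 4, 24
N(V) = 24


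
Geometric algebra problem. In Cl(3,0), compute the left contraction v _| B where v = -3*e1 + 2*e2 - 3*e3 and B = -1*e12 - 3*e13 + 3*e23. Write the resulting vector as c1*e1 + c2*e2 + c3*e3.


Left contraction v _| B = <vB>_1 (grade-1 part of the geometric product vB).
Using e1_|e12 = e2, e2_|e12 = -e1, e1_|e13 = e3, e3_|e13 = -e1, e2_|e23 = e3, e3_|e23 = -e2:
e1 coeff: -v2*b12 - v3*b13 = -(2)*(-1) - (-3)*(-3) = -7
e2 coeff: v1*b12 - v3*b23 = (-3)*(-1) - (-3)*(3) = 12
e3 coeff: v1*b13 + v2*b23 = (-3)*(-3) + (2)*(3) = 15
v _| B = -7*e1 + 12*e2 + 15*e3


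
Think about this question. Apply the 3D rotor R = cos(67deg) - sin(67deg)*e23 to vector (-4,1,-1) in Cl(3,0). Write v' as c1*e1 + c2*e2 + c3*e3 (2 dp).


Rotor R = cos(67deg) - sin(67deg)*e23
Rotation angle theta = 2 * 67 = 134 degrees in the e23 plane (e2 -> e3).
The component perpendicular to the plane (e1) is invariant: v'_1 = v1 = -4.00
cos(134deg) = -0.6947, sin(134deg) = 0.7193
v'_2 = v2*cos(theta) - v3*sin(theta) = 1*(-0.6947) - (-1)*0.7193 = 0.02
v'_3 = v2*sin(theta) + v3*cos(theta) = 1*0.7193 + (-1)*(-0.6947) = 1.41
v' = -4.00*e1 + 0.02*e2 + 1.41*e3


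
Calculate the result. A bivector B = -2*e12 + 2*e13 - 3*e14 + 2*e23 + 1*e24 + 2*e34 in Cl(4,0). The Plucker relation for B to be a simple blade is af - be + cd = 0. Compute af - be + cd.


Plucker relation: af - be + cd
a*f = (-2)*2 = -4
b*e = 2*1 = 2
c*d = (-3)*2 = -6
af - be + cd = -4 - 2 + (-6)
= -12


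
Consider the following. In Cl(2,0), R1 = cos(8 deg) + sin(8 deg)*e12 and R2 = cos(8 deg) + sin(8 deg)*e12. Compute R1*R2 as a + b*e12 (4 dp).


Same-plane rotors commute and their half-angles add:
R1*R2 = cos(a1 + a2) + sin(a1 + a2)*e12.
a1 + a2 = 8 + 8 = 16 deg
cos(16 deg) = 0.9613
sin(16 deg) = 0.2756
R1*R2 = 0.9613 + 0.2756*e12


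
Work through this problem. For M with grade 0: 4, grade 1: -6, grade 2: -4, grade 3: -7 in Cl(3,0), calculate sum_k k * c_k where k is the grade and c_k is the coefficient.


Grade-weighted sum = sum of grade_k * coefficient_k
0*4 = 0
1*(-6) = -6
2*(-4) = -8
3*(-7) = -21
Total = 0 + (-6) + (-8) + (-21) = -35


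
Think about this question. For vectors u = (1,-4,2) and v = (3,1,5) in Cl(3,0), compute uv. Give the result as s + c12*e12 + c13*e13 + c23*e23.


In Cl(3,0): e_i^2 = 1, e_ie_j = -e_je_i for i != j.
Scalar part = u . v = 1*3 + (-4)*1 + 2*5
= 3 + (-4) + 10 = 9
e12 coeff = 1*1 - (-4)*3 = 1 - (-12) = 13
e13 coeff = 1*5 - 2*3 = 5 - 6 = -1
e23 coeff = (-4)*5 - 2*1 = -20 - 2 = -22
uv = 9 + 13*e12 - 1*e13 - 22*e23


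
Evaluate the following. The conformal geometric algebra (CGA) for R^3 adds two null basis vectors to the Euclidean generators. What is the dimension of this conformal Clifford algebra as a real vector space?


The conformal model of R^3 uses Cl(4,1): the 3 Euclidean generators plus two extra orthogonal generators e+ (e+^2 = +1) and e- (e-^2 = -1), from which the null vectors e0, einf are built.
Number of generators m = 3 + 2 = 5.
dim Cl(p,q) = 2^m = 2^5 = 32


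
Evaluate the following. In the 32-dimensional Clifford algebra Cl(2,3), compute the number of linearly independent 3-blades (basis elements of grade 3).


Number of grade-k basis blades in Cl(p,q) with n = p + q is C(n, k).
n = 2 + 3 = 5
C(5, 3) = 5! / (3! * 2!)
= 120 / (6 * 2)
= 10


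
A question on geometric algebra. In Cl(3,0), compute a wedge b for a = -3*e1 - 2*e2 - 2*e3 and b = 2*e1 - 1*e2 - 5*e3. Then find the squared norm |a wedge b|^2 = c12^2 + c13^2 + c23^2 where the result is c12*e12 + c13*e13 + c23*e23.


a wedge b = (a1*b2 - a2*b1)*e12 + (a1*b3 - a3*b1)*e13 + (a2*b3 - a3*b2)*e23
e12 coeff: (-3)*(-1) - (-2)*2 = 3 - (-4) = 7
e13 coeff: (-3)*(-5) - (-2)*2 = 15 - (-4) = 19
e23 coeff: (-2)*(-5) - (-2)*(-1) = 10 - 2 = 8
|a wedge b|^2 = 7^2 + 19^2 + 8^2
= 49 + 361 + 64
= 474


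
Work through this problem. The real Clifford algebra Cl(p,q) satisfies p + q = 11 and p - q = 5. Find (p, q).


We need p + q = 11 and p - q = 5.
Adding: 2p = 11 + 5 = 16, so p = 8.
Then q = 11 - 8 = 3.
(p, q) = (8, 3)


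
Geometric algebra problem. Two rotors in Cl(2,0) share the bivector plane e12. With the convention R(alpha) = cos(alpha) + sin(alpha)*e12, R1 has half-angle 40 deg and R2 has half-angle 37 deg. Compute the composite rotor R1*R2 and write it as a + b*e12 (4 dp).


Same-plane rotors commute and their half-angles add:
R1*R2 = cos(a1 + a2) + sin(a1 + a2)*e12.
a1 + a2 = 40 + 37 = 77 deg
cos(77 deg) = 0.2250
sin(77 deg) = 0.9744
R1*R2 = 0.2250 + 0.9744*e12


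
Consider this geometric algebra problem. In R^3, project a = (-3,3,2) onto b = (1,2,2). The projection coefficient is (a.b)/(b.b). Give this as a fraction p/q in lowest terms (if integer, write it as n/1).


Projection coefficient = (a . b) / (b . b)
a . b = (-3)*1 + 3*2 + 2*2
= -3 + 6 + 4 = 7
b . b = 1^2 + 2^2 + 2^2
= 1 + 4 + 4 = 9
Coefficient = 7/9
In lowest terms: 7/9


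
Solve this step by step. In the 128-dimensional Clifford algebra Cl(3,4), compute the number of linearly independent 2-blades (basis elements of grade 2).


Number of grade-k basis blades in Cl(p,q) with n = p + q is C(n, k).
n = 3 + 4 = 7
C(7, 2) = 7! / (2! * 5!)
= 5040 / (2 * 120)
= 21


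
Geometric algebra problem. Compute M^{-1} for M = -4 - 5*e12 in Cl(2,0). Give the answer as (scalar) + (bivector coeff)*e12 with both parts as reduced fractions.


M = -4 - 5*e12, where e12^2 = -1.
Since M commutes with its reverse ~M = a - b*e12, M * ~M = a^2 - b^2*e12^2 = a^2 + b^2.
So M^{-1} = ~M / (a^2 + b^2) = (a - b*e12)/(a^2 + b^2).
a^2 + b^2 = 16 + 25 = 41
Scalar part = -4/41 = -4/41
Bivector coeff = 5/41 = 5/41
M^{-1} = -4/41 + 5/41*e12


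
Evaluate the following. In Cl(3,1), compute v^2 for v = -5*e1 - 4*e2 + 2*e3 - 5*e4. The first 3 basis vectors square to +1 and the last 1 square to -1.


v^2 = sum of c_i^2 * e_i^2
Positive signature terms (e_i^2 = +1): (-5)^2 + (-4)^2 + 2^2 = 45
Negative signature terms (e_j^2 = -1): (-5)^2 = 25
v^2 = 45 - 25 = 20


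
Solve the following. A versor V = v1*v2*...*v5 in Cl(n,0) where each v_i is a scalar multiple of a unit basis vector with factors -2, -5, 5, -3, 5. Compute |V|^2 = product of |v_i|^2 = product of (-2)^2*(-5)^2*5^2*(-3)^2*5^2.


Each vector v_i has |v_i|^2 = s_i^2
Squared scales: (-2)^2 = 4, (-5)^2 = 25, 5^2 = 25, (-3)^2 = 9, 5^2 = 25
|V|^2 = 4 * 25 * 25 * 9 * 25
= 562500


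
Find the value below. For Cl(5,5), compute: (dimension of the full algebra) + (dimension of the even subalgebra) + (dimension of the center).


n = 5 + 5 = 10
Total dim = 2^10 = 1024
Even subalgebra dim = 2^9 = 512
n is even, so center dim = 1
Sum = 1024 + 512 + 1 = 1537


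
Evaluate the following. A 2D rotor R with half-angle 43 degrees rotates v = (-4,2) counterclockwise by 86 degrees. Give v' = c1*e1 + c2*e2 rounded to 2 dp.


Rotor R = cos(43deg) - sin(43deg)*e12
Rotation angle theta = 2 * 43 = 86 degrees
v' = R*v*~R rotates v by theta.
cos(86deg) = 0.0698, sin(86deg) = 0.9976
v'_1 = -4*cos(86deg) - 2*sin(86deg)
= -4*0.0698 - 2*0.9976
= -2.27
v'_2 = -4*sin(86deg) + 2*cos(86deg)
= -4*0.9976 + 2*0.0698
= -3.85
v' = -2.27*e1 - 3.85*e2


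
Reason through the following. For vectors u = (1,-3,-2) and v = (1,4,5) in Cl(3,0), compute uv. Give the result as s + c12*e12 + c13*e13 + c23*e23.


In Cl(3,0): e_i^2 = 1, e_ie_j = -e_je_i for i != j.
Scalar part = u . v = 1*1 + (-3)*4 + (-2)*5
= 1 + (-12) + (-10) = -21
e12 coeff = 1*4 - (-3)*1 = 4 - (-3) = 7
e13 coeff = 1*5 - (-2)*1 = 5 - (-2) = 7
e23 coeff = (-3)*5 - (-2)*4 = -15 - (-8) = -7
uv = -21 + 7*e12 + 7*e13 - 7*e23


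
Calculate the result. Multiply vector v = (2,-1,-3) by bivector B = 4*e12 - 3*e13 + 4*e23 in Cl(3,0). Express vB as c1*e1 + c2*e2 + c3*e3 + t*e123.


vB has grade-1 (vector) and grade-3 (trivector) parts: vB = (v _| B) + (v ^ B).
Vector part <vB>_1:
  e1: -v2*b12 - v3*b13 = -(-1)*(4) - (-3)*(-3) = -5
  e2: v1*b12 - v3*b23 = (2)*(4) - (-3)*(4) = 20
  e3: v1*b13 + v2*b23 = (2)*(-3) + (-1)*(4) = -10
Trivector part <vB>_3:
  e123: v1*b23 - v2*b13 + v3*b12 = (2)*(4) - (-1)*(-3) + (-3)*(4) = -7
vB = -5*e1 + 20*e2 - 10*e3 - 7*e123


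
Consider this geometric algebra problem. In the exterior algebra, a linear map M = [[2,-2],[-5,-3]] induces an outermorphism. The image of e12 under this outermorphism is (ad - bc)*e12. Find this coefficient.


The outermorphism of a linear map f sends e1^e2 to f(e1)^f(e2).
f(e1) = 2*e1 - 5*e2
f(e2) = -2*e1 - 3*e2
f(e1) ^ f(e2) = (2*e1 - 5*e2) ^ (-2*e1 - 3*e2)
= 2*(-3)*e12 + (-5)*(-2)*e21
= (-6 - 10)*e12
= -16*e12
Coefficient = -16


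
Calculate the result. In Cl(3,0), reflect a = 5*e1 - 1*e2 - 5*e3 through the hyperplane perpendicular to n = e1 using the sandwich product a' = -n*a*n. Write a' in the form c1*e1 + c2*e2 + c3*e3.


Reflection formula: a' = -n*a*n, with n = e1 (unit vector, n^2 = 1).
For reflection through hyperplane perp to e1:
The component along e1 flips sign, others stay.
a = (5, -1, -5)
a' = (-5, -1, -5)
a' = -5*e1 - 1*e2 - 5*e3


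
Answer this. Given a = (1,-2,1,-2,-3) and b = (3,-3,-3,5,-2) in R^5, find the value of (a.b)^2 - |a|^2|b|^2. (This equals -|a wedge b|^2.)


a . b = 1*3 + (-2)*(-3) + 1*(-3) + (-2)*5 + (-3)*(-2)
= 3 + 6 + (-3) + (-10) + 6 = 2
|a|^2 = 1^2 + (-2)^2 + 1^2 + (-2)^2 + (-3)^2 = 19
|b|^2 = 3^2 + (-3)^2 + (-3)^2 + 5^2 + (-2)^2 = 56
(a.b)^2 = 2^2 = 4
|a|^2 * |b|^2 = 19 * 56 = 1064
Result = 4 - 1064 = -1060


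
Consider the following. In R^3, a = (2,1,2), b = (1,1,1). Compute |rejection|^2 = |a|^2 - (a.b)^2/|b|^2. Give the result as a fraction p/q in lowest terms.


|a|^2 = 2^2 + 1^2 + 2^2 = 9
|b|^2 = 1^2 + 1^2 + 1^2 = 3
a . b = 2*1 + 1*1 + 2*1 = 5
(a.b)^2 = 5^2 = 25
|rej|^2 = 9 - 25/3
= (27 - 25)/3
= 2/3
In lowest terms: 2/3


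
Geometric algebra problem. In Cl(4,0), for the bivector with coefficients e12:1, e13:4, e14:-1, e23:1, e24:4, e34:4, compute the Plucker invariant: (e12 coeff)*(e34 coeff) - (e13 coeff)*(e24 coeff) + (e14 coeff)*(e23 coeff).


Plucker relation: af - be + cd
a*f = 1*4 = 4
b*e = 4*4 = 16
c*d = (-1)*1 = -1
af - be + cd = 4 - 16 + (-1)
= -13


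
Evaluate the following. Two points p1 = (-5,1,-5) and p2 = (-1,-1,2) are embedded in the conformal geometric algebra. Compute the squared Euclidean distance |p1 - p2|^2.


p1 - p2 = (-4, 2, -7)
|p1 - p2|^2 = (-4)^2 + 2^2 + (-7)^2
= 16 + 4 + 49
= 69


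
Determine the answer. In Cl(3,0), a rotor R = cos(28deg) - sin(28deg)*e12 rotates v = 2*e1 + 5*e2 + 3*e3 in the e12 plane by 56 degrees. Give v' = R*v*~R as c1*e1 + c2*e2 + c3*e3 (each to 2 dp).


Rotor R = cos(28deg) - sin(28deg)*e12
Rotation angle theta = 2 * 28 = 56 degrees in the e12 plane (e1 -> e2).
The component perpendicular to the plane (e3) is invariant: v'_3 = v3 = 3.00
cos(56deg) = 0.5592, sin(56deg) = 0.8290
v'_1 = v1*cos(theta) - v2*sin(theta) = 2*0.5592 - 5*0.8290 = -3.03
v'_2 = v1*sin(theta) + v2*cos(theta) = 2*0.8290 + 5*0.5592 = 4.45
v' = -3.03*e1 + 4.45*e2 + 3.00*e3


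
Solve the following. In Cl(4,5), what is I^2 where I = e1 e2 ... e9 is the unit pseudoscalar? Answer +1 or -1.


The pseudoscalar I = e1...e_n (product of all n generators) of Cl(p,q) satisfies I^2 = (-1)^(q + n(n-1)/2).
p = 4, q = 5, n = p + q = 9
n(n-1)/2 = 9 * 8 / 2 = 36
Exponent = q + n(n-1)/2 = 5 + 36 = 41
I^2 = (-1)^41 = -1


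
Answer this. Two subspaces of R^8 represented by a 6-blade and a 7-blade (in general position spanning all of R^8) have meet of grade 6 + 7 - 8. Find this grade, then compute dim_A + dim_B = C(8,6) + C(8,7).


Meet grade = grade(A) + grade(B) - n
= 6 + 7 - 8 = 5
C(8,6) = 28
C(8,7) = 8
dim_A + dim_B = 28 + 8 = 36


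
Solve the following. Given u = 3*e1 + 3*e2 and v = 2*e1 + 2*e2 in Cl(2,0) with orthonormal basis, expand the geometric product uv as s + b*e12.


Expand: (3*e1 + 3*e2)(2*e1 + 2*e2)
= 3*2*e1e1 + 3*2*e1e2 + 3*2*e2e1 + 3*2*e2e2
Using e1^2 = e2^2 = 1, e2e1 = -e1e2:
Scalar part s = 3*2 + 3*2 = 6 + 6 = 12
Bivector part b = 3*2 - 3*2 = 6 - 6 = 0
uv = 12 + 0*e12


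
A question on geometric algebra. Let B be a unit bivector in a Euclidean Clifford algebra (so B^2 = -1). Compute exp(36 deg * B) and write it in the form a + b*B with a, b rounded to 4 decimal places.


For a unit bivector B with B^2 = -1, the exponential series gives
e^(theta*B) = cos(theta) + sin(theta)*B (the GA analogue of Euler's formula).
theta = 36 degrees = 0.628319 rad
cos(36 deg) = 0.8090
sin(36 deg) = 0.5878
exp(theta*B) = 0.8090 + 0.5878*B
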